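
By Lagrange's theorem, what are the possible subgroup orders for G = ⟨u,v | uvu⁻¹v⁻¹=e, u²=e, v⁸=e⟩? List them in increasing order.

|G| = 16 = 2⁴. By Lagrange's theorem the order of any subgroup divides 16; the divisors of 16 are 1, 2, 4, 8, 16.

Answer: 1, 2, 4, 8, 16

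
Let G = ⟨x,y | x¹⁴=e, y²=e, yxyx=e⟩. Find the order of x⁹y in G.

Compute successive powers until reaching e:
  (x⁹y)¹ = x⁹y, (x⁹y)² = e.
The smallest positive k with (x⁹y)ᵏ = e is 2.

Answer: 2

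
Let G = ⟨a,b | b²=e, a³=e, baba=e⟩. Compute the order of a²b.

Compute successive powers until reaching e:
  (a²b)¹ = a²b, (a²b)² = e.
The smallest positive k with (a²b)ᵏ = e is 2.

Answer: 2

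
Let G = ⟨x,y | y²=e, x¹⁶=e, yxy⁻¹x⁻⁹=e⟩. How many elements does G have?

Enumerate words in the generators, reducing via the relations: the distinct elements are
  {e, x, y, xy, x², x³, x⁴, x⁵, x⁶, x⁷, x⁸, x⁹, x²y, x³y, x¹², x¹³, x¹¹, x¹⁰, x¹⁴, x¹⁵, x⁴y, x⁵y, x⁶y, x⁷y, x⁸y, x⁹y, x¹²y, x¹³y, x¹¹y, x¹⁰y, x¹⁴y, x¹⁵y}.
No further products give new elements, so |G| = 32.

Answer: 32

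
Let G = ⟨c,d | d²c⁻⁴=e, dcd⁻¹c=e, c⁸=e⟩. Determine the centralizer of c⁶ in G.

⟨c⁶⟩ ⊆ C_G(c⁶) since powers of c⁶ commute with c⁶; so |C_G(c⁶)| ≥ |⟨c⁶⟩| = 4.
By orbit–stabilizer, |C_G(c⁶)| = |G| / |conj. class of c⁶| = 16 / 2 = 8.
The 8 elements commuting with c⁶ are {e, c, c², c³, c⁴, c⁵, c⁶, c⁷}.

Answer: {e, c, c², c³, c⁴, c⁵, c⁶, c⁷}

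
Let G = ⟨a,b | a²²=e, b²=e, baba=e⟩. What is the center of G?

An element z ∈ Z(G) iff z commutes with every generator.
For example a¹¹ is central: (a¹¹)·a = a¹² = a·(a¹¹); (a¹¹)·b = a¹¹b = b·(a¹¹).
Whereas a ∉ Z(G) since a·b = ab ≠ a²¹b = b·a.
Checking each of the 44 elements this way gives Z(G) = {e, a¹¹}, of order 2.

Answer: {e, a¹¹}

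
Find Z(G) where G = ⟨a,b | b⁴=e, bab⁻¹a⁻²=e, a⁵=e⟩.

An element z ∈ Z(G) iff z commutes with every generator.
For example e is central: e·a = a = a·e; e·b = b = b·e.
Whereas a ∉ Z(G) since a·b = ab ≠ a²b = b·a.
Checking each of the 20 elements this way gives Z(G) = {e}, of order 1.

Answer: {e}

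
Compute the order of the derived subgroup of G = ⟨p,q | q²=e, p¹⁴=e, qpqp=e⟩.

G' = [G, G] is generated by all commutators. The generator-pair commutators are: [p, q] = p².
The subgroup they normally generate is {e, p², p⁴, p⁶, p⁸, p¹⁰, p¹²}, of order 7.
Check: |G/G'| = 28/7 = 4 is the order of the abelianisation.

Answer: 7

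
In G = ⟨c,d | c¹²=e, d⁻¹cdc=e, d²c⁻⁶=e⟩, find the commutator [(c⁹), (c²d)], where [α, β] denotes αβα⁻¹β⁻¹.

[(c⁹), (c²d)] = (c⁹)·(c²d)·(c⁹)⁻¹·(c²d)⁻¹.
  (c⁹) · (c²d) = c⁵d⁻¹
  (c⁵d⁻¹) · (c³) = c²d⁻¹
  (c²d⁻¹) · (c²d⁻¹) = c⁶

Answer: c⁶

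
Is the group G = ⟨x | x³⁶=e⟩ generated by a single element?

|G| = 36. The element x has order 36 (its powers give 36 distinct elements), so ⟨x⟩ = G and G is cyclic.

Answer: Yes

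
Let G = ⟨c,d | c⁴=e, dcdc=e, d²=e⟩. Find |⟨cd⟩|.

|⟨cd⟩| equals the order of cd. Compute successive powers until reaching e:
  (cd)¹ = cd, (cd)² = e.
The smallest positive k with (cd)ᵏ = e is 2, so |⟨cd⟩| = 2.

Answer: 2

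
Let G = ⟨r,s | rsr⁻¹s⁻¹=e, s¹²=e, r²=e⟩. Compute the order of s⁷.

Compute successive powers until reaching e:
  (s⁷)¹ = s⁷, (s⁷)² = s², (s⁷)³ = s⁹, (s⁷)⁴ = s⁴, (s⁷)⁵ = s¹¹, (s⁷)⁶ = s⁶, (s⁷)⁷ = s, (s⁷)⁸ = s⁸, (s⁷)⁹ = s³, (s⁷)¹⁰ = s¹⁰, (s⁷)¹¹ = s⁵, (s⁷)¹² = e.
The smallest positive k with (s⁷)ᵏ = e is 12.

Answer: 12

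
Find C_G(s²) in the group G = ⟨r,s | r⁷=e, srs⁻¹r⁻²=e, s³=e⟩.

⟨s²⟩ ⊆ C_G(s²) since powers of s² commute with s²; so |C_G(s²)| ≥ |⟨s²⟩| = 3.
By orbit–stabilizer, |C_G(s²)| = |G| / |conj. class of s²| = 21 / 7 = 3.
The 3 elements commuting with s² are {e, s, s²}.

Answer: {e, s, s²}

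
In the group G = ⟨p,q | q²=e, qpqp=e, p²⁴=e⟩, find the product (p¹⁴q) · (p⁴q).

Compute (p¹⁴q) · (p⁴q) by multiplying left to right and reducing via the relations at each step:
  (p¹⁴q) · p⁴ = p¹⁰q
  (p¹⁰q) · q = p¹⁰

Answer: p¹⁰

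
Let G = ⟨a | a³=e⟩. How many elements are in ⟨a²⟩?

|⟨a²⟩| equals the order of a². Compute successive powers until reaching e:
  (a²)¹ = a², (a²)² = a, (a²)³ = e.
The smallest positive k with (a²)ᵏ = e is 3, so |⟨a²⟩| = 3.

Answer: 3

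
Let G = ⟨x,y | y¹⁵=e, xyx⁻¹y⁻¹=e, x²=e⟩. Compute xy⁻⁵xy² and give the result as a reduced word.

Multiply left to right, reducing at each step:
  x · y⁻⁵ = xy¹⁰
  (xy¹⁰) · x = y¹⁰
  (y¹⁰) · y² = y¹²

Answer: y¹²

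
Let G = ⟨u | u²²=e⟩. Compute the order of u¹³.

Compute successive powers until reaching e:
  (u¹³)¹ = u¹³, (u¹³)² = u⁴, (u¹³)³ = u¹⁷, (u¹³)⁴ = u⁸, (u¹³)⁵ = u²¹, (u¹³)⁶ = u¹², (u¹³)⁷ = u³, (u¹³)⁸ = u¹⁶, (u¹³)⁹ = u⁷, (u¹³)¹⁰ = u²⁰, (u¹³)¹¹ = u¹¹, (u¹³)¹² = u², (u¹³)¹³ = u¹⁵, (u¹³)¹⁴ = u⁶, (u¹³)¹⁵ = u¹⁹, (u¹³)¹⁶ = u¹⁰, (u¹³)¹⁷ = u, (u¹³)¹⁸ = u¹⁴, (u¹³)¹⁹ = u⁵, (u¹³)²⁰ = u¹⁸, (u¹³)²¹ = u⁹, (u¹³)²² = e.
The smallest positive k with (u¹³)ᵏ = e is 22.

Answer: 22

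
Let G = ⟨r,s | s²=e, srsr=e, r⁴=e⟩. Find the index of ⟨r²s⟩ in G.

First find ord(r²s) by computing successive powers:
  (r²s)¹ = r²s, (r²s)² = e.
So |⟨r²s⟩| = ord(r²s) = 2. With |G| = 8, by Lagrange [G : ⟨r²s⟩] = 8/2 = 4.

Answer: 4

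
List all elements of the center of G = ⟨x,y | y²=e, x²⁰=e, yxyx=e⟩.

An element z ∈ Z(G) iff z commutes with every generator.
For example x¹⁰ is central: (x¹⁰)·x = x¹¹ = x·(x¹⁰); (x¹⁰)·y = x¹⁰y = y·(x¹⁰).
Whereas x ∉ Z(G) since x·y = xy ≠ x¹⁹y = y·x.
Checking each of the 40 elements this way gives Z(G) = {e, x¹⁰}, of order 2.

Answer: {e, x¹⁰}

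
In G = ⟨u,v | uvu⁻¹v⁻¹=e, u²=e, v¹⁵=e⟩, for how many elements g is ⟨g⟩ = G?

G is cyclic of order 30. An element generates G iff its order is 30, and a cyclic group of order 30 has exactly φ(30) = 8 such elements.

Answer: 8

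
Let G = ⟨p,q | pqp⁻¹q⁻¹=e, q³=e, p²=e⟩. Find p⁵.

Compute successive powers of p, reducing at each step:
  p²: p · p = e
  p³: e · p = p
  p⁴: p · p = e
  p⁵: e · p = p

Answer: p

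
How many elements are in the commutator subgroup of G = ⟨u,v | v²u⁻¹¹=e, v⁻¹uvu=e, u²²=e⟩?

G' = [G, G] is generated by all commutators. The generator-pair commutators are: [u, v] = u².
The subgroup they normally generate is {e, u², u⁴, u⁶, u⁸, u¹⁰, u¹², u¹⁴, u¹⁶, u¹⁸, u²⁰}, of order 11.
Check: |G/G'| = 44/11 = 4 is the order of the abelianisation.

Answer: 11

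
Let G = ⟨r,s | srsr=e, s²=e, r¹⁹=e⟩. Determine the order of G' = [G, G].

G' = [G, G] is generated by all commutators. The generator-pair commutators are: [r, s] = r².
The subgroup they normally generate is {e, r, r², r³, r⁴, r⁵, r⁶, r⁷, r⁸, r⁹, r¹⁰, r¹¹, r¹², r¹³, r¹⁴, r¹⁵, r¹⁶, r¹⁷, r¹⁸}, of order 19.
Check: |G/G'| = 38/19 = 2 is the order of the abelianisation.

Answer: 19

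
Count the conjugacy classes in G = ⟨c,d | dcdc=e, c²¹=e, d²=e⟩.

The conjugacy classes (representative and size) are:
  [e] (size 1), [c²⁰] (size 2), [c²] (size 2), [c³] (size 2), [c¹⁷] (size 2), [c⁵] (size 2), [c⁶] (size 2), [c⁷] (size 2), [c⁸] (size 2), [c⁹] (size 2), [c¹⁰] (size 2), [d] (size 21).
Class equation: 1 + 2 + 2 + 2 + 2 + 2 + 2 + 2 + 2 + 2 + 2 + 21 = 42 = |G|. So G has 12 conjugacy classes.

Answer: 12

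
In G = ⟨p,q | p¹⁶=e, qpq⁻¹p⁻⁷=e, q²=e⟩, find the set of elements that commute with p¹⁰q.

⟨p¹⁰q⟩ ⊆ C_G(p¹⁰q) since powers of p¹⁰q commute with p¹⁰q; so |C_G(p¹⁰q)| ≥ |⟨p¹⁰q⟩| = 2.
By orbit–stabilizer, |C_G(p¹⁰q)| = |G| / |conj. class of p¹⁰q| = 32 / 8 = 4.
The 4 elements commuting with p¹⁰q are {e, p⁸, p²q, p¹⁰q}.

Answer: {e, p⁸, p²q, p¹⁰q}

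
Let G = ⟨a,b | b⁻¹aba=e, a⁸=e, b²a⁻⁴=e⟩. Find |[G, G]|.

G' = [G, G] is generated by all commutators. The generator-pair commutators are: [a, b] = a².
The subgroup they normally generate is {e, a², a⁴, a⁶}, of order 4.
Check: |G/G'| = 16/4 = 4 is the order of the abelianisation.

Answer: 4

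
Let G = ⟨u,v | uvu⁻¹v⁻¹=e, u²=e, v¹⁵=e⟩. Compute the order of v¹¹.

Compute successive powers until reaching e:
  (v¹¹)¹ = v¹¹, (v¹¹)² = v⁷, (v¹¹)³ = v³, (v¹¹)⁴ = v¹⁴, (v¹¹)⁵ = v¹⁰, (v¹¹)⁶ = v⁶, (v¹¹)⁷ = v², (v¹¹)⁸ = v¹³, (v¹¹)⁹ = v⁹, (v¹¹)¹⁰ = v⁵, (v¹¹)¹¹ = v, (v¹¹)¹² = v¹², (v¹¹)¹³ = v⁸, (v¹¹)¹⁴ = v⁴, (v¹¹)¹⁵ = e.
The smallest positive k with (v¹¹)ᵏ = e is 15.

Answer: 15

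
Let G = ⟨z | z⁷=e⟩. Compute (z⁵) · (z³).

Compute (z⁵) · (z³) by multiplying left to right and reducing via the relations at each step:
  (z⁵) · z³ = z

Answer: z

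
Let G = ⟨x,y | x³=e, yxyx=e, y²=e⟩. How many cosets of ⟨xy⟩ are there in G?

First find ord(xy) by computing successive powers:
  (xy)¹ = xy, (xy)² = e.
So |⟨xy⟩| = ord(xy) = 2. With |G| = 6, by Lagrange [G : ⟨xy⟩] = 6/2 = 3.

Answer: 3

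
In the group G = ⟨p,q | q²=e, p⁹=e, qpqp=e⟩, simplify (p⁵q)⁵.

Compute successive powers of (p⁵q), reducing at each step:
  (p⁵q)²: (p⁵q) · p⁵ = q;   q · q = e
  (p⁵q)³: e · p⁵ = p⁵;   (p⁵) · q = p⁵q
  (p⁵q)⁴: (p⁵q) · p⁵ = q;   q · q = e
  (p⁵q)⁵: e · p⁵ = p⁵;   (p⁵) · q = p⁵q

Answer: p⁵q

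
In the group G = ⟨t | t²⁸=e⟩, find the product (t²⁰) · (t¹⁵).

Compute (t²⁰) · (t¹⁵) by multiplying left to right and reducing via the relations at each step:
  (t²⁰) · t¹⁵ = t⁷

Answer: t⁷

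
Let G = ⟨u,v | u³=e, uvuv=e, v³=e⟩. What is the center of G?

An element z ∈ Z(G) iff z commutes with every generator.
For example e is central: e·u = u = u·e; e·v = v = v·e.
Whereas u ∉ Z(G) since u·v = uv ≠ u²v² = v·u.
Checking each of the 12 elements this way gives Z(G) = {e}, of order 1.

Answer: {e}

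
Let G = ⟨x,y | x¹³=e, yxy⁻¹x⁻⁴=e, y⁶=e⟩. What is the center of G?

An element z ∈ Z(G) iff z commutes with every generator.
For example e is central: e·x = x = x·e; e·y = y = y·e.
Whereas x ∉ Z(G) since x·y = xy ≠ x⁴y = y·x.
Checking each of the 78 elements this way gives Z(G) = {e}, of order 1.

Answer: {e}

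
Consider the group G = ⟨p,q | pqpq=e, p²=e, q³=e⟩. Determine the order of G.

Enumerate words in the generators, reducing via the relations: the distinct elements are
  {e, p, q, pq, q², pq²}.
No further products give new elements, so |G| = 6.

Answer: 6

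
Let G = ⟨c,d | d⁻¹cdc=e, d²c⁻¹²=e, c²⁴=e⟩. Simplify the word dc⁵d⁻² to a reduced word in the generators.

Multiply left to right, reducing at each step:
  d · c⁵ = c⁷d⁻¹
  (c⁷d⁻¹) · d⁻² = c⁷d

Answer: c⁷d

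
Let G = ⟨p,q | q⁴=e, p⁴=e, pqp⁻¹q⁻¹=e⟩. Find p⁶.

Compute successive powers of p, reducing at each step:
  p²: p · p = p²
  p³: (p²) · p = p³
  p⁴: (p³) · p = e
  p⁵: e · p = p
  p⁶: p · p = p²

Answer: p²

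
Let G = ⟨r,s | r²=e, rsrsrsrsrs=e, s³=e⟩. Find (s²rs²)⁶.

Compute successive powers of (s²rs²), reducing at each step:
  (s²rs²)²: (s²rs²) · s² = s²rs;   (s²rs) · r = s²rsr;   (s²rsr) · s² = s²rsrs²
  (s²rs²)³: (s²rsrs²) · s² = s²rsrs;   (s²rsrs) · r = srs²rs²;   (srs²rs²) · s² = srs²rs
  (s²rs²)⁴: (srs²rs) · s² = srs²r;   (srs²r) · r = srs²;   (srs²) · s² = srs
  (s²rs²)⁵: (srs) · s² = sr;   (sr) · r = s;   s · s² = e
  (s²rs²)⁶: e · s² = s²;   (s²) · r = s²r;   (s²r) · s² = s²rs²

Answer: s²rs²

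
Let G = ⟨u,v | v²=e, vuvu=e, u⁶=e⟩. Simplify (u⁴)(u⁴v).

Compute (u⁴) · (u⁴v) by multiplying left to right and reducing via the relations at each step:
  (u⁴) · u⁴ = u²
  (u²) · v = u²v

Answer: u²v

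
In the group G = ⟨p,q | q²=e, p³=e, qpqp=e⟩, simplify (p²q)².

Compute successive powers of (p²q), reducing at each step:
  (p²q)²: (p²q) · p² = q;   q · q = e

Answer: e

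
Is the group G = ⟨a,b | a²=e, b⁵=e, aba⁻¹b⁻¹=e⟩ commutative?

Each pair of generators commutes: a·b = ab = b·a. Since the generators pairwise commute, every element of G commutes with every other, so G is abelian.

Answer: Yes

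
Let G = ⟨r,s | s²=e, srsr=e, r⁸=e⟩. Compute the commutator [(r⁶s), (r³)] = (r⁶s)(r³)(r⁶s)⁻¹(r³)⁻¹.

[(r⁶s), (r³)] = (r⁶s)·(r³)·(r⁶s)⁻¹·(r³)⁻¹.
  (r⁶s) · (r³) = r³s
  (r³s) · (r⁶s) = r⁵
  (r⁵) · (r⁵) = r²

Answer: r²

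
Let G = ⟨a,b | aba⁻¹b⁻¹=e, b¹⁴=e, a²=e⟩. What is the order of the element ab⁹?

Compute successive powers until reaching e:
  (ab⁹)¹ = ab⁹, (ab⁹)² = b⁴, (ab⁹)³ = ab¹³, (ab⁹)⁴ = b⁸, (ab⁹)⁵ = ab³, (ab⁹)⁶ = b¹², (ab⁹)⁷ = ab⁷, (ab⁹)⁸ = b², (ab⁹)⁹ = ab¹¹, (ab⁹)¹⁰ = b⁶, (ab⁹)¹¹ = ab, (ab⁹)¹² = b¹⁰, (ab⁹)¹³ = ab⁵, (ab⁹)¹⁴ = e.
The smallest positive k with (ab⁹)ᵏ = e is 14.

Answer: 14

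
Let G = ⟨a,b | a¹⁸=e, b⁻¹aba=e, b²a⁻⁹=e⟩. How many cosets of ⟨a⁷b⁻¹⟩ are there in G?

First find ord(a⁷b⁻¹) by computing successive powers:
  (a⁷b⁻¹)¹ = a⁷b⁻¹, (a⁷b⁻¹)² = a⁹, (a⁷b⁻¹)³ = a⁷b, (a⁷b⁻¹)⁴ = e.
So |⟨a⁷b⁻¹⟩| = ord(a⁷b⁻¹) = 4. With |G| = 36, by Lagrange [G : ⟨a⁷b⁻¹⟩] = 36/4 = 9.

Answer: 9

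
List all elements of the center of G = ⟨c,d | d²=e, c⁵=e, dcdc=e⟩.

An element z ∈ Z(G) iff z commutes with every generator.
For example e is central: e·c = c = c·e; e·d = d = d·e.
Whereas c ∉ Z(G) since c·d = cd ≠ c⁴d = d·c.
Checking each of the 10 elements this way gives Z(G) = {e}, of order 1.

Answer: {e}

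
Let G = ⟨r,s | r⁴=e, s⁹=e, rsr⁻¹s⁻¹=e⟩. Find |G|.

Enumerate words in the generators, reducing via the relations: the distinct elements are
  {e, r, s, rs, r², r³, s², s³, s⁴, s⁵, s⁶, s⁷, s⁸, rs², rs³, rs⁴, rs⁵, rs⁶, rs⁷, rs⁸, r²s, r³s, r²s², r²s³, r²s⁴, r²s⁵, r²s⁶, r²s⁷, r²s⁸, r³s², r³s³, r³s⁴, r³s⁵, r³s⁶, r³s⁷, r³s⁸}.
No further products give new elements, so |G| = 36.

Answer: 36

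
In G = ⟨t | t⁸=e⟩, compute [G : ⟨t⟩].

First find ord(t) by computing successive powers:
  t¹ = t, t² = t², t³ = t³, t⁴ = t⁴, t⁵ = t⁵, t⁶ = t⁶, t⁷ = t⁷, t⁸ = e.
So |⟨t⟩| = ord(t) = 8. With |G| = 8, by Lagrange [G : ⟨t⟩] = 8/8 = 1.

Answer: 1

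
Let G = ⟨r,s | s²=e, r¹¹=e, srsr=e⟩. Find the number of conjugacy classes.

The conjugacy classes (representative and size) are:
  [e] (size 1), [r¹⁰] (size 2), [r²] (size 2), [r³] (size 2), [r⁷] (size 2), [r⁶] (size 2), [r²s] (size 11).
Class equation: 1 + 2 + 2 + 2 + 2 + 2 + 11 = 22 = |G|. So G has 7 conjugacy classes.

Answer: 7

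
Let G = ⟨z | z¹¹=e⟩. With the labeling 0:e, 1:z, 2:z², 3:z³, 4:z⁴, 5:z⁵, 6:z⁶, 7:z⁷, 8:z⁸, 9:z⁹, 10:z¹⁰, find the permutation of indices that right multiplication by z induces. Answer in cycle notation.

(0 1 2 3 4 5 6 7 8 9 10)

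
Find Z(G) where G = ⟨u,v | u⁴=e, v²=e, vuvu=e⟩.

An element z ∈ Z(G) iff z commutes with every generator.
For example u² is central: (u²)·u = u³ = u·(u²); (u²)·v = u²v = v·(u²).
Whereas u ∉ Z(G) since u·v = uv ≠ u³v = v·u.
Checking each of the 8 elements this way gives Z(G) = {e, u²}, of order 2.

Answer: {e, u²}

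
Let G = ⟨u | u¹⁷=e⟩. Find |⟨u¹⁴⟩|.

|⟨u¹⁴⟩| equals the order of u¹⁴. Compute successive powers until reaching e:
  (u¹⁴)¹ = u¹⁴, (u¹⁴)² = u¹¹, (u¹⁴)³ = u⁸, (u¹⁴)⁴ = u⁵, (u¹⁴)⁵ = u², (u¹⁴)⁶ = u¹⁶, (u¹⁴)⁷ = u¹³, (u¹⁴)⁸ = u¹⁰, (u¹⁴)⁹ = u⁷, (u¹⁴)¹⁰ = u⁴, (u¹⁴)¹¹ = u, (u¹⁴)¹² = u¹⁵, (u¹⁴)¹³ = u¹², (u¹⁴)¹⁴ = u⁹, (u¹⁴)¹⁵ = u⁶, (u¹⁴)¹⁶ = u³, (u¹⁴)¹⁷ = e.
The smallest positive k with (u¹⁴)ᵏ = e is 17, so |⟨u¹⁴⟩| = 17.

Answer: 17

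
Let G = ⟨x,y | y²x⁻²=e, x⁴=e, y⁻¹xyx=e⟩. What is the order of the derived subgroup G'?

G' = [G, G] is generated by all commutators. The generator-pair commutators are: [x, y] = x².
The subgroup they normally generate is {e, x²}, of order 2.
Check: |G/G'| = 8/2 = 4 is the order of the abelianisation.

Answer: 2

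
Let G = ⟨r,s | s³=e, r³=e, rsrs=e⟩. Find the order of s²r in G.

Compute successive powers until reaching e:
  (s²r)¹ = s²r, (s²r)² = r²s, (s²r)³ = e.
The smallest positive k with (s²r)ᵏ = e is 3.

Answer: 3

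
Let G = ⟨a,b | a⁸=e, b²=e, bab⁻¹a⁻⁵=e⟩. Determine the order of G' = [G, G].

G' = [G, G] is generated by all commutators. The generator-pair commutators are: [a, b] = a⁴.
The subgroup they normally generate is {e, a⁴}, of order 2.
Check: |G/G'| = 16/2 = 8 is the order of the abelianisation.

Answer: 2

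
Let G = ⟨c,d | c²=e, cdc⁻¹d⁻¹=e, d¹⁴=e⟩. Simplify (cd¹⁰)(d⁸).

Compute (cd¹⁰) · (d⁸) by multiplying left to right and reducing via the relations at each step:
  (cd¹⁰) · d⁸ = cd⁴

Answer: cd⁴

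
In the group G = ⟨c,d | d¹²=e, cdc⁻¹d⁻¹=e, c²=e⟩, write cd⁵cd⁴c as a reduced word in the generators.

Multiply left to right, reducing at each step:
  c · d⁵ = cd⁵
  (cd⁵) · c = d⁵
  (d⁵) · d⁴ = d⁹
  (d⁹) · c = cd⁹

Answer: cd⁹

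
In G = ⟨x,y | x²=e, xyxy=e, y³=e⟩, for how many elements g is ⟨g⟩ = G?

⟨g⟩ = G would require ord(g) = |G| = 6, but the maximum element order in G is 3 < 6. So G is not cyclic and no single element generates it: the count is 0.

Answer: 0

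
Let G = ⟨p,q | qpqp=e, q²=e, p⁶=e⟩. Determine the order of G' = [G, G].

G' = [G, G] is generated by all commutators. The generator-pair commutators are: [p, q] = p².
The subgroup they normally generate is {e, p², p⁴}, of order 3.
Check: |G/G'| = 12/3 = 4 is the order of the abelianisation.

Answer: 3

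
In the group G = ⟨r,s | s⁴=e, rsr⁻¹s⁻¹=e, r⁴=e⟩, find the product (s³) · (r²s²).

Compute (s³) · (r²s²) by multiplying left to right and reducing via the relations at each step:
  (s³) · r² = r²s³
  (r²s³) · s² = r²s

Answer: r²s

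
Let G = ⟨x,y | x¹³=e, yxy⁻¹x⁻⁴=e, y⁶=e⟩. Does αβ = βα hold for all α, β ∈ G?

x·y = xy but y·x = x⁴y, so x·y ≠ y·x and G is not abelian.

Answer: No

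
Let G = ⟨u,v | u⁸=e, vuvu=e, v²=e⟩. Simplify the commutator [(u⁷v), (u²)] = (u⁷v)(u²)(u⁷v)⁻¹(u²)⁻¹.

[(u⁷v), (u²)] = (u⁷v)·(u²)·(u⁷v)⁻¹·(u²)⁻¹.
  (u⁷v) · (u²) = u⁵v
  (u⁵v) · (u⁷v) = u⁶
  (u⁶) · (u⁶) = u⁴

Answer: u⁴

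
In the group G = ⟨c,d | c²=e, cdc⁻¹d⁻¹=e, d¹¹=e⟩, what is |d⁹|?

Compute successive powers until reaching e:
  (d⁹)¹ = d⁹, (d⁹)² = d⁷, (d⁹)³ = d⁵, (d⁹)⁴ = d³, (d⁹)⁵ = d, (d⁹)⁶ = d¹⁰, (d⁹)⁷ = d⁸, (d⁹)⁸ = d⁶, (d⁹)⁹ = d⁴, (d⁹)¹⁰ = d², (d⁹)¹¹ = e.
The smallest positive k with (d⁹)ᵏ = e is 11.

Answer: 11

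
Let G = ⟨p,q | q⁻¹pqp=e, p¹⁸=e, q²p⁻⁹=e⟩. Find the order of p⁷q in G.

Compute successive powers until reaching e:
  (p⁷q)¹ = p⁷q, (p⁷q)² = p⁹, (p⁷q)³ = p⁷q⁻¹, (p⁷q)⁴ = e.
The smallest positive k with (p⁷q)ᵏ = e is 4.

Answer: 4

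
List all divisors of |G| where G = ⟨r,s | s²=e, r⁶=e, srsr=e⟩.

|G| = 12 = 2² · 3. By Lagrange's theorem the order of any subgroup divides 12; the divisors of 12 are 1, 2, 3, 4, 6, 12.

Answer: 1, 2, 3, 4, 6, 12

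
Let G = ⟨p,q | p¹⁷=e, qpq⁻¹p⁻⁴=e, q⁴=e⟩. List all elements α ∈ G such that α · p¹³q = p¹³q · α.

⟨p¹³q⟩ ⊆ C_G(p¹³q) since powers of p¹³q commute with p¹³q; so |C_G(p¹³q)| ≥ |⟨p¹³q⟩| = 4.
By orbit–stabilizer, |C_G(p¹³q)| = |G| / |conj. class of p¹³q| = 68 / 17 = 4.
The 4 elements commuting with p¹³q are {e, pq³, p¹³q, p¹⁴q²}.

Answer: {e, pq³, p¹³q, p¹⁴q²}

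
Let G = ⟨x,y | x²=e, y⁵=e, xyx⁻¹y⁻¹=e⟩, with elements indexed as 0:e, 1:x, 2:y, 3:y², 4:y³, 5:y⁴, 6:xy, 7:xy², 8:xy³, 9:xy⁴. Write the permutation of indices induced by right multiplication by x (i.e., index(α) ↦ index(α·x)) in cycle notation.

(0 1)(2 6)(3 7)(4 8)(5 9)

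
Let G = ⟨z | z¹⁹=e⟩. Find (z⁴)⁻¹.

The order of (z⁴) is 19 (smallest k with (z⁴)ᵏ = e), so (z⁴)⁻¹ = (z⁴)¹⁸ = z¹⁵.
Check: (z⁴) · (z¹⁵) → (z⁴) · z¹⁵ = e, giving e as required.

Answer: z¹⁵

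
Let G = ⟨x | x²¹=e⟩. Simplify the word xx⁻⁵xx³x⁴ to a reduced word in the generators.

Multiply left to right, reducing at each step:
  x · x⁻⁵ = x¹⁷
  (x¹⁷) · x = x¹⁸
  (x¹⁸) · x³ = e
  e · x⁴ = x⁴

Answer: x⁴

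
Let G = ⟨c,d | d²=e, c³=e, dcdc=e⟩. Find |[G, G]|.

G' = [G, G] is generated by all commutators. The generator-pair commutators are: [c, d] = c².
The subgroup they normally generate is {e, c, c²}, of order 3.
Check: |G/G'| = 6/3 = 2 is the order of the abelianisation.

Answer: 3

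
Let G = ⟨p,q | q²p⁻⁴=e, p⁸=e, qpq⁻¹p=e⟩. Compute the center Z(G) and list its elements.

An element z ∈ Z(G) iff z commutes with every generator.
For example p⁴ is central: (p⁴)·p = p⁵ = p·(p⁴); (p⁴)·q = q⁻¹ = q·(p⁴).
Whereas p ∉ Z(G) since p·q = pq ≠ p³q⁻¹ = q·p.
Checking each of the 16 elements this way gives Z(G) = {e, p⁴}, of order 2.

Answer: {e, p⁴}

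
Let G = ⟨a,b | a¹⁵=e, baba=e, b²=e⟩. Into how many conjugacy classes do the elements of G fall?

The conjugacy classes (representative and size) are:
  [e] (size 1), [a¹⁴] (size 2), [a²] (size 2), [a³] (size 2), [a⁴] (size 2), [a¹⁰] (size 2), [a⁹] (size 2), [a⁷] (size 2), [a¹³b] (size 15).
Class equation: 1 + 2 + 2 + 2 + 2 + 2 + 2 + 2 + 15 = 30 = |G|. So G has 9 conjugacy classes.

Answer: 9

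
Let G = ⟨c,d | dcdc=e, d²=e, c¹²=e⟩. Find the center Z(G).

An element z ∈ Z(G) iff z commutes with every generator.
For example c⁶ is central: (c⁶)·c = c⁷ = c·(c⁶); (c⁶)·d = c⁶d = d·(c⁶).
Whereas c ∉ Z(G) since c·d = cd ≠ c¹¹d = d·c.
Checking each of the 24 elements this way gives Z(G) = {e, c⁶}, of order 2.

Answer: {e, c⁶}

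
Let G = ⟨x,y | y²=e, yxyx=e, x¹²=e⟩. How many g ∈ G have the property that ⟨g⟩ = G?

⟨g⟩ = G would require ord(g) = |G| = 24, but the maximum element order in G is 12 < 24. So G is not cyclic and no single element generates it: the count is 0.

Answer: 0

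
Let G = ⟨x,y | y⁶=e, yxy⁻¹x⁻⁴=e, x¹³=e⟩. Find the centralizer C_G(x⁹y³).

⟨x⁹y³⟩ ⊆ C_G(x⁹y³) since powers of x⁹y³ commute with x⁹y³; so |C_G(x⁹y³)| ≥ |⟨x⁹y³⟩| = 2.
By orbit–stabilizer, |C_G(x⁹y³)| = |G| / |conj. class of x⁹y³| = 78 / 13 = 6.
The 6 elements commuting with x⁹y³ are {e, x⁶y, x³y⁴, x⁴y², x⁵y⁵, x⁹y³}.

Answer: {e, x⁶y, x³y⁴, x⁴y², x⁵y⁵, x⁹y³}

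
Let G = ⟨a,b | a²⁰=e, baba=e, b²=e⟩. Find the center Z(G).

An element z ∈ Z(G) iff z commutes with every generator.
For example a¹⁰ is central: (a¹⁰)·a = a¹¹ = a·(a¹⁰); (a¹⁰)·b = a¹⁰b = b·(a¹⁰).
Whereas a ∉ Z(G) since a·b = ab ≠ a¹⁹b = b·a.
Checking each of the 40 elements this way gives Z(G) = {e, a¹⁰}, of order 2.

Answer: {e, a¹⁰}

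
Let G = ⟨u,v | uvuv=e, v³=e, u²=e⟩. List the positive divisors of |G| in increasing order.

|G| = 6 = 2 · 3. By Lagrange's theorem the order of any subgroup divides 6; the divisors of 6 are 1, 2, 3, 6.

Answer: 1, 2, 3, 6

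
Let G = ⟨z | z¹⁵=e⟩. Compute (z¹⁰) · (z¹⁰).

Compute (z¹⁰) · (z¹⁰) by multiplying left to right and reducing via the relations at each step:
  (z¹⁰) · z¹⁰ = z⁵

Answer: z⁵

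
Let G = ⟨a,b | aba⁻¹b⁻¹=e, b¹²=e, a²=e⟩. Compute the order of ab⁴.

Compute successive powers until reaching e:
  (ab⁴)¹ = ab⁴, (ab⁴)² = b⁸, (ab⁴)³ = a, (ab⁴)⁴ = b⁴, (ab⁴)⁵ = ab⁸, (ab⁴)⁶ = e.
The smallest positive k with (ab⁴)ᵏ = e is 6.

Answer: 6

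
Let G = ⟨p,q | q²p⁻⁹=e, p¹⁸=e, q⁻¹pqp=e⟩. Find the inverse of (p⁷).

The order of (p⁷) is 18 (smallest k with (p⁷)ᵏ = e), so (p⁷)⁻¹ = (p⁷)¹⁷ = p¹¹.
Check: (p⁷) · (p¹¹) → (p⁷) · p¹¹ = e, giving e as required.

Answer: p¹¹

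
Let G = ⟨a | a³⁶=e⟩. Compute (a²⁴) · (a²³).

Compute (a²⁴) · (a²³) by multiplying left to right and reducing via the relations at each step:
  (a²⁴) · a²³ = a¹¹

Answer: a¹¹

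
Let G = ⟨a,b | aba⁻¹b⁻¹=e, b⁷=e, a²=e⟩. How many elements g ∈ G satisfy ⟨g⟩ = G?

G is cyclic of order 14. An element generates G iff its order is 14, and a cyclic group of order 14 has exactly φ(14) = 6 such elements.

Answer: 6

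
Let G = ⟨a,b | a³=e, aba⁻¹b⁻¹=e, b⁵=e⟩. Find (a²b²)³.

Compute successive powers of (a²b²), reducing at each step:
  (a²b²)²: (a²b²) · a² = ab²;   (ab²) · b² = ab⁴
  (a²b²)³: (ab⁴) · a² = b⁴;   (b⁴) · b² = b

Answer: b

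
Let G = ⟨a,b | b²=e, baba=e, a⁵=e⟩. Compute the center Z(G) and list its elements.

An element z ∈ Z(G) iff z commutes with every generator.
For example e is central: e·a = a = a·e; e·b = b = b·e.
Whereas a ∉ Z(G) since a·b = ab ≠ a⁴b = b·a.
Checking each of the 10 elements this way gives Z(G) = {e}, of order 1.

Answer: {e}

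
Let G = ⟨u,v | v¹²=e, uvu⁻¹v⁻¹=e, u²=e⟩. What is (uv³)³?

Compute successive powers of (uv³), reducing at each step:
  (uv³)²: (uv³) · u = v³;   (v³) · v³ = v⁶
  (uv³)³: (v⁶) · u = uv⁶;   (uv⁶) · v³ = uv⁹

Answer: uv⁹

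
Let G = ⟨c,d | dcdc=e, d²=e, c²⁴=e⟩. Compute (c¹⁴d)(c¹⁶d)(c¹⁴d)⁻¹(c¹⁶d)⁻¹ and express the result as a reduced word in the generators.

[(c¹⁴d), (c¹⁶d)] = (c¹⁴d)·(c¹⁶d)·(c¹⁴d)⁻¹·(c¹⁶d)⁻¹.
  (c¹⁴d) · (c¹⁶d) = c²²
  (c²²) · (c¹⁴d) = c¹²d
  (c¹²d) · (c¹⁶d) = c²⁰

Answer: c²⁰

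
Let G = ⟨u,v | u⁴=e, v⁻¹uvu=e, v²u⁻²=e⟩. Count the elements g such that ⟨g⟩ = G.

⟨g⟩ = G would require ord(g) = |G| = 8, but the maximum element order in G is 4 < 8. So G is not cyclic and no single element generates it: the count is 0.

Answer: 0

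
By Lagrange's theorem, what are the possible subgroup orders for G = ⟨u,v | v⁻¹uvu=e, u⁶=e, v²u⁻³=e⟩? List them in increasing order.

|G| = 12 = 2² · 3. By Lagrange's theorem the order of any subgroup divides 12; the divisors of 12 are 1, 2, 3, 4, 6, 12.

Answer: 1, 2, 3, 4, 6, 12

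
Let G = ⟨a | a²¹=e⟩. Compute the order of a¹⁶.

Compute successive powers until reaching e:
  (a¹⁶)¹ = a¹⁶, (a¹⁶)² = a¹¹, (a¹⁶)³ = a⁶, (a¹⁶)⁴ = a, (a¹⁶)⁵ = a¹⁷, (a¹⁶)⁶ = a¹², (a¹⁶)⁷ = a⁷, (a¹⁶)⁸ = a², (a¹⁶)⁹ = a¹⁸, (a¹⁶)¹⁰ = a¹³, (a¹⁶)¹¹ = a⁸, (a¹⁶)¹² = a³, (a¹⁶)¹³ = a¹⁹, (a¹⁶)¹⁴ = a¹⁴, (a¹⁶)¹⁵ = a⁹, (a¹⁶)¹⁶ = a⁴, (a¹⁶)¹⁷ = a²⁰, (a¹⁶)¹⁸ = a¹⁵, (a¹⁶)¹⁹ = a¹⁰, (a¹⁶)²⁰ = a⁵, (a¹⁶)²¹ = e.
The smallest positive k with (a¹⁶)ᵏ = e is 21.

Answer: 21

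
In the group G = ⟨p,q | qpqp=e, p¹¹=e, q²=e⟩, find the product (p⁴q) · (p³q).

Compute (p⁴q) · (p³q) by multiplying left to right and reducing via the relations at each step:
  (p⁴q) · p³ = pq
  (pq) · q = p

Answer: p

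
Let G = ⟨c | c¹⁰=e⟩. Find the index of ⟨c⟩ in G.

First find ord(c) by computing successive powers:
  c¹ = c, c² = c², c³ = c³, c⁴ = c⁴, c⁵ = c⁵, c⁶ = c⁶, c⁷ = c⁷, c⁸ = c⁸, c⁹ = c⁹, c¹⁰ = e.
So |⟨c⟩| = ord(c) = 10. With |G| = 10, by Lagrange [G : ⟨c⟩] = 10/10 = 1.

Answer: 1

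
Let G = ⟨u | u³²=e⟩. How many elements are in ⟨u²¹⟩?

|⟨u²¹⟩| equals the order of u²¹. Compute successive powers until reaching e:
  (u²¹)¹ = u²¹, (u²¹)² = u¹⁰, (u²¹)³ = u³¹, (u²¹)⁴ = u²⁰, (u²¹)⁵ = u⁹, (u²¹)⁶ = u³⁰, (u²¹)⁷ = u¹⁹, (u²¹)⁸ = u⁸, (u²¹)⁹ = u²⁹, (u²¹)¹⁰ = u¹⁸, (u²¹)¹¹ = u⁷, (u²¹)¹² = u²⁸, (u²¹)¹³ = u¹⁷, (u²¹)¹⁴ = u⁶, (u²¹)¹⁵ = u²⁷, (u²¹)¹⁶ = u¹⁶, (u²¹)¹⁷ = u⁵, (u²¹)¹⁸ = u²⁶, (u²¹)¹⁹ = u¹⁵, (u²¹)²⁰ = u⁴, (u²¹)²¹ = u²⁵, (u²¹)²² = u¹⁴, (u²¹)²³ = u³, (u²¹)²⁴ = u²⁴, (u²¹)²⁵ = u¹³, (u²¹)²⁶ = u², (u²¹)²⁷ = u²³, (u²¹)²⁸ = u¹², (u²¹)²⁹ = u, (u²¹)³⁰ = u²², (u²¹)³¹ = u¹¹, (u²¹)³² = e.
The smallest positive k with (u²¹)ᵏ = e is 32, so |⟨u²¹⟩| = 32.

Answer: 32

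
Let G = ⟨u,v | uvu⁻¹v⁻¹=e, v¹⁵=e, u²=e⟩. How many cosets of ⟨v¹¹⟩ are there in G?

First find ord(v¹¹) by computing successive powers:
  (v¹¹)¹ = v¹¹, (v¹¹)² = v⁷, (v¹¹)³ = v³, (v¹¹)⁴ = v¹⁴, (v¹¹)⁵ = v¹⁰, (v¹¹)⁶ = v⁶, (v¹¹)⁷ = v², (v¹¹)⁸ = v¹³, (v¹¹)⁹ = v⁹, (v¹¹)¹⁰ = v⁵, (v¹¹)¹¹ = v, (v¹¹)¹² = v¹², (v¹¹)¹³ = v⁸, (v¹¹)¹⁴ = v⁴, (v¹¹)¹⁵ = e.
So |⟨v¹¹⟩| = ord(v¹¹) = 15. With |G| = 30, by Lagrange [G : ⟨v¹¹⟩] = 30/15 = 2.

Answer: 2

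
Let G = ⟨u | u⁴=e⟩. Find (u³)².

Compute successive powers of (u³), reducing at each step:
  (u³)²: (u³) · u³ = u²

Answer: u²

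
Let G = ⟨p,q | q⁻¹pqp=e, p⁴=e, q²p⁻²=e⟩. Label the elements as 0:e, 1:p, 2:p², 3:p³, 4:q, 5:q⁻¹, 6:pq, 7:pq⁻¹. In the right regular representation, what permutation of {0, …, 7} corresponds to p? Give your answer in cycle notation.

(0 1 2 3)(4 7 5 6)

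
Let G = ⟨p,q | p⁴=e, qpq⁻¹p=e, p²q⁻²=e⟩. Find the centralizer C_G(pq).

⟨pq⟩ ⊆ C_G(pq) since powers of pq commute with pq; so |C_G(pq)| ≥ |⟨pq⟩| = 4.
By orbit–stabilizer, |C_G(pq)| = |G| / |conj. class of pq| = 8 / 2 = 4.
The 4 elements commuting with pq are {e, p², pq⁻¹, pq}.

Answer: {e, p², pq⁻¹, pq}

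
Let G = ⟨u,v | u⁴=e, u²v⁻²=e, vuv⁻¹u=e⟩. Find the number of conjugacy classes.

The conjugacy classes (representative and size) are:
  [e] (size 1), [u³] (size 2), [u²] (size 1), [v⁻¹] (size 2), [uv] (size 2).
Class equation: 1 + 2 + 1 + 2 + 2 = 8 = |G|. So G has 5 conjugacy classes.

Answer: 5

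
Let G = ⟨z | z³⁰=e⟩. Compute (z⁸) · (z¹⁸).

Compute (z⁸) · (z¹⁸) by multiplying left to right and reducing via the relations at each step:
  (z⁸) · z¹⁸ = z²⁶

Answer: z²⁶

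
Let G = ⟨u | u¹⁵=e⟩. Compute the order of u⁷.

Compute successive powers until reaching e:
  (u⁷)¹ = u⁷, (u⁷)² = u¹⁴, (u⁷)³ = u⁶, (u⁷)⁴ = u¹³, (u⁷)⁵ = u⁵, (u⁷)⁶ = u¹², (u⁷)⁷ = u⁴, (u⁷)⁸ = u¹¹, (u⁷)⁹ = u³, (u⁷)¹⁰ = u¹⁰, (u⁷)¹¹ = u², (u⁷)¹² = u⁹, (u⁷)¹³ = u, (u⁷)¹⁴ = u⁸, (u⁷)¹⁵ = e.
The smallest positive k with (u⁷)ᵏ = e is 15.

Answer: 15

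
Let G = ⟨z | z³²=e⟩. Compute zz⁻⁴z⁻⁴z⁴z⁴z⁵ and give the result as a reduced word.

Multiply left to right, reducing at each step:
  z · z⁻⁴ = z²⁹
  (z²⁹) · z⁻⁴ = z²⁵
  (z²⁵) · z⁴ = z²⁹
  (z²⁹) · z⁴ = z
  z · z⁵ = z⁶

Answer: z⁶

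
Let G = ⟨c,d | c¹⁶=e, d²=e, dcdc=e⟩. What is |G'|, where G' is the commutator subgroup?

G' = [G, G] is generated by all commutators. The generator-pair commutators are: [c, d] = c².
The subgroup they normally generate is {e, c², c⁴, c⁶, c⁸, c¹⁰, c¹², c¹⁴}, of order 8.
Check: |G/G'| = 32/8 = 4 is the order of the abelianisation.

Answer: 8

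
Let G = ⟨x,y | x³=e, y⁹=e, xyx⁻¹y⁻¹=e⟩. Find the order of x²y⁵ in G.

Compute successive powers until reaching e:
  (x²y⁵)¹ = x²y⁵, (x²y⁵)² = xy, (x²y⁵)³ = y⁶, (x²y⁵)⁴ = x²y², (x²y⁵)⁵ = xy⁷, (x²y⁵)⁶ = y³, (x²y⁵)⁷ = x²y⁸, (x²y⁵)⁸ = xy⁴, (x²y⁵)⁹ = e.
The smallest positive k with (x²y⁵)ᵏ = e is 9.

Answer: 9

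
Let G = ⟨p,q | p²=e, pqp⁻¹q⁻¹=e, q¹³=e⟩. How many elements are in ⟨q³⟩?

|⟨q³⟩| equals the order of q³. Compute successive powers until reaching e:
  (q³)¹ = q³, (q³)² = q⁶, (q³)³ = q⁹, (q³)⁴ = q¹², (q³)⁵ = q², (q³)⁶ = q⁵, (q³)⁷ = q⁸, (q³)⁸ = q¹¹, (q³)⁹ = q, (q³)¹⁰ = q⁴, (q³)¹¹ = q⁷, (q³)¹² = q¹⁰, (q³)¹³ = e.
The smallest positive k with (q³)ᵏ = e is 13, so |⟨q³⟩| = 13.

Answer: 13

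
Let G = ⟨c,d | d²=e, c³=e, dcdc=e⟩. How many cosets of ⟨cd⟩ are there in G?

First find ord(cd) by computing successive powers:
  (cd)¹ = cd, (cd)² = e.
So |⟨cd⟩| = ord(cd) = 2. With |G| = 6, by Lagrange [G : ⟨cd⟩] = 6/2 = 3.

Answer: 3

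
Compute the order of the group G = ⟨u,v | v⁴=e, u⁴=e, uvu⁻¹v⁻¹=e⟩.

Enumerate words in the generators, reducing via the relations: the distinct elements are
  {e, u, v, uv, u², u³, v², v³, uv², uv³, u²v, u³v, u²v², u²v³, u³v², u³v³}.
No further products give new elements, so |G| = 16.

Answer: 16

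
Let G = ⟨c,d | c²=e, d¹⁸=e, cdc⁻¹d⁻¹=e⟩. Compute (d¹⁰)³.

Compute successive powers of (d¹⁰), reducing at each step:
  (d¹⁰)²: (d¹⁰) · d¹⁰ = d²
  (d¹⁰)³: (d²) · d¹⁰ = d¹²

Answer: d¹²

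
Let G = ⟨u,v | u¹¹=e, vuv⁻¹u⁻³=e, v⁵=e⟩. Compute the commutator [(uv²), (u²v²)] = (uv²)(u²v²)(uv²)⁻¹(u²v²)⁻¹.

[(uv²), (u²v²)] = (uv²)·(u²v²)·(uv²)⁻¹·(u²v²)⁻¹.
  (uv²) · (u²v²) = u⁸v⁴
  (u⁸v⁴) · (u⁶v³) = u¹⁰v²
  (u¹⁰v²) · (uv³) = u⁸

Answer: u⁸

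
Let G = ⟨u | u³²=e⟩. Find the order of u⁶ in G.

Compute successive powers until reaching e:
  (u⁶)¹ = u⁶, (u⁶)² = u¹², (u⁶)³ = u¹⁸, (u⁶)⁴ = u²⁴, (u⁶)⁵ = u³⁰, (u⁶)⁶ = u⁴, (u⁶)⁷ = u¹⁰, (u⁶)⁸ = u¹⁶, (u⁶)⁹ = u²², (u⁶)¹⁰ = u²⁸, (u⁶)¹¹ = u², (u⁶)¹² = u⁸, (u⁶)¹³ = u¹⁴, (u⁶)¹⁴ = u²⁰, (u⁶)¹⁵ = u²⁶, (u⁶)¹⁶ = e.
The smallest positive k with (u⁶)ᵏ = e is 16.

Answer: 16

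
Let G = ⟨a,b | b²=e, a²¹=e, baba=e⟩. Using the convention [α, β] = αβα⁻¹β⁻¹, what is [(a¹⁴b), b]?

[(a¹⁴b), b] = (a¹⁴b)·b·(a¹⁴b)⁻¹·b⁻¹.
  (a¹⁴b) · b = a¹⁴
  (a¹⁴) · (a¹⁴b) = a⁷b
  (a⁷b) · b = a⁷

Answer: a⁷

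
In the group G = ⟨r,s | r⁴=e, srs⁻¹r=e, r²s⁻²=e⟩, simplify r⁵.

Compute successive powers of r, reducing at each step:
  r²: r · r = r²
  r³: (r²) · r = r³
  r⁴: (r³) · r = e
  r⁵: e · r = r

Answer: r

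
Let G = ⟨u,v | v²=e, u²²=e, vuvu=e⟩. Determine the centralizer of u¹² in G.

⟨u¹²⟩ ⊆ C_G(u¹²) since powers of u¹² commute with u¹²; so |C_G(u¹²)| ≥ |⟨u¹²⟩| = 11.
By orbit–stabilizer, |C_G(u¹²)| = |G| / |conj. class of u¹²| = 44 / 2 = 22.
The 22 elements commuting with u¹² are {e, u, u², u³, u⁴, u⁵, u⁶, u⁷, u⁸, u⁹, u¹⁰, u¹¹, u¹², u¹³, u¹⁴, u¹⁵, u¹⁶, u¹⁷, u¹⁸, u¹⁹, u²⁰, u²¹}.

Answer: {e, u, u², u³, u⁴, u⁵, u⁶, u⁷, u⁸, u⁹, u¹⁰, u¹¹, u¹², u¹³, u¹⁴, u¹⁵, u¹⁶, u¹⁷, u¹⁸, u¹⁹, u²⁰, u²¹}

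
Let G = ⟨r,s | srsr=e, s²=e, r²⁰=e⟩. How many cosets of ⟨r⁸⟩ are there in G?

First find ord(r⁸) by computing successive powers:
  (r⁸)¹ = r⁸, (r⁸)² = r¹⁶, (r⁸)³ = r⁴, (r⁸)⁴ = r¹², (r⁸)⁵ = e.
So |⟨r⁸⟩| = ord(r⁸) = 5. With |G| = 40, by Lagrange [G : ⟨r⁸⟩] = 40/5 = 8.

Answer: 8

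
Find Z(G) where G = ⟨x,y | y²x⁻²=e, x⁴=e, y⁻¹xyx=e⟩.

An element z ∈ Z(G) iff z commutes with every generator.
For example x² is central: (x²)·x = x³ = x·(x²); (x²)·y = y⁻¹ = y·(x²).
Whereas x ∉ Z(G) since x·y = xy ≠ xy⁻¹ = y·x.
Checking each of the 8 elements this way gives Z(G) = {e, x²}, of order 2.

Answer: {e, x²}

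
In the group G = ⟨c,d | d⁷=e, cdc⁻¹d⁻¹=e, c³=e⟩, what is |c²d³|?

Compute successive powers until reaching e:
  (c²d³)¹ = c²d³, (c²d³)² = cd⁶, (c²d³)³ = d², (c²d³)⁴ = c²d⁵, (c²d³)⁵ = cd, (c²d³)⁶ = d⁴, (c²d³)⁷ = c², (c²d³)⁸ = cd³, (c²d³)⁹ = d⁶, (c²d³)¹⁰ = c²d², (c²d³)¹¹ = cd⁵, (c²d³)¹² = d, (c²d³)¹³ = c²d⁴, (c²d³)¹⁴ = c, (c²d³)¹⁵ = d³, (c²d³)¹⁶ = c²d⁶, (c²d³)¹⁷ = cd², (c²d³)¹⁸ = d⁵, (c²d³)¹⁹ = c²d, (c²d³)²⁰ = cd⁴, (c²d³)²¹ = e.
The smallest positive k with (c²d³)ᵏ = e is 21.

Answer: 21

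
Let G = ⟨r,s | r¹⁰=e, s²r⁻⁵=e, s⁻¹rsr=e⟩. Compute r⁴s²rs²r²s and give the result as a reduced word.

Multiply left to right, reducing at each step:
  (r⁴) · s² = r⁹
  (r⁹) · r = e
  e · s² = r⁵
  (r⁵) · r² = r⁷
  (r⁷) · s = r²s⁻¹

Answer: r²s⁻¹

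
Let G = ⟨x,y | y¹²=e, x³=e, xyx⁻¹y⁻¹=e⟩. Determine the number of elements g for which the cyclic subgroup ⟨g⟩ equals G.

⟨g⟩ = G would require ord(g) = |G| = 36, but the maximum element order in G is 12 < 36. So G is not cyclic and no single element generates it: the count is 0.

Answer: 0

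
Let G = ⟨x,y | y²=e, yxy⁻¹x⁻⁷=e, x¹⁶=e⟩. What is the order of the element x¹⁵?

Compute successive powers until reaching e:
  (x¹⁵)¹ = x¹⁵, (x¹⁵)² = x¹⁴, (x¹⁵)³ = x¹³, (x¹⁵)⁴ = x¹², (x¹⁵)⁵ = x¹¹, (x¹⁵)⁶ = x¹⁰, (x¹⁵)⁷ = x⁹, (x¹⁵)⁸ = x⁸, (x¹⁵)⁹ = x⁷, (x¹⁵)¹⁰ = x⁶, (x¹⁵)¹¹ = x⁵, (x¹⁵)¹² = x⁴, (x¹⁵)¹³ = x³, (x¹⁵)¹⁴ = x², (x¹⁵)¹⁵ = x, (x¹⁵)¹⁶ = e.
The smallest positive k with (x¹⁵)ᵏ = e is 16.

Answer: 16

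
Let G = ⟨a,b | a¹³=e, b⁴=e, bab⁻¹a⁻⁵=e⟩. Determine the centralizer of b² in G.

⟨b²⟩ ⊆ C_G(b²) since powers of b² commute with b²; so |C_G(b²)| ≥ |⟨b²⟩| = 2.
By orbit–stabilizer, |C_G(b²)| = |G| / |conj. class of b²| = 52 / 13 = 4.
The 4 elements commuting with b² are {e, b, b², b³}.

Answer: {e, b, b², b³}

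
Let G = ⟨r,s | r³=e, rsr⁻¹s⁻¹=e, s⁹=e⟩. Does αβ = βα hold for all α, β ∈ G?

Each pair of generators commutes: r·s = rs = s·r. Since the generators pairwise commute, every element of G commutes with every other, so G is abelian.

Answer: Yes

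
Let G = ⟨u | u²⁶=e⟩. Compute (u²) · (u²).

Compute (u²) · (u²) by multiplying left to right and reducing via the relations at each step:
  (u²) · u² = u⁴

Answer: u⁴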